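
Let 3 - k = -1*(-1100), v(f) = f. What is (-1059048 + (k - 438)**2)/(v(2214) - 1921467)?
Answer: -185311/274179 ≈ -0.67588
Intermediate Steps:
k = -1097 (k = 3 - (-1)*(-1100) = 3 - 1*1100 = 3 - 1100 = -1097)
(-1059048 + (k - 438)**2)/(v(2214) - 1921467) = (-1059048 + (-1097 - 438)**2)/(2214 - 1921467) = (-1059048 + (-1535)**2)/(-1919253) = (-1059048 + 2356225)*(-1/1919253) = 1297177*(-1/1919253) = -185311/274179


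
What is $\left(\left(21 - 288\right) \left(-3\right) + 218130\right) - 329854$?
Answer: $-110923$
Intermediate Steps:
$\left(\left(21 - 288\right) \left(-3\right) + 218130\right) - 329854 = \left(\left(-267\right) \left(-3\right) + 218130\right) - 329854 = \left(801 + 218130\right) - 329854 = 218931 - 329854 = -110923$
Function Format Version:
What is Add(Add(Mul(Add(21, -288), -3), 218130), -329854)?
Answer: -110923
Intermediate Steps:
Add(Add(Mul(Add(21, -288), -3), 218130), -329854) = Add(Add(Mul(-267, -3), 218130), -329854) = Add(Add(801, 218130), -329854) = Add(218931, -329854) = -110923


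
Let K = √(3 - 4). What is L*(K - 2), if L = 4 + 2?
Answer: -12 + 6*I ≈ -12.0 + 6.0*I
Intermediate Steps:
L = 6
K = I (K = √(-1) = I ≈ 1.0*I)
L*(K - 2) = 6*(I - 2) = 6*(-2 + I) = -12 + 6*I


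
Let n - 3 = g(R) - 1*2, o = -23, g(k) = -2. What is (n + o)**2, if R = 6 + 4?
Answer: 576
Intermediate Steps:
R = 10
n = -1 (n = 3 + (-2 - 1*2) = 3 + (-2 - 2) = 3 - 4 = -1)
(n + o)**2 = (-1 - 23)**2 = (-24)**2 = 576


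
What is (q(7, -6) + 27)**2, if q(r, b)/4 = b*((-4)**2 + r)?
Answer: 275625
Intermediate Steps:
q(r, b) = 4*b*(16 + r) (q(r, b) = 4*(b*((-4)**2 + r)) = 4*(b*(16 + r)) = 4*b*(16 + r))
(q(7, -6) + 27)**2 = (4*(-6)*(16 + 7) + 27)**2 = (4*(-6)*23 + 27)**2 = (-552 + 27)**2 = (-525)**2 = 275625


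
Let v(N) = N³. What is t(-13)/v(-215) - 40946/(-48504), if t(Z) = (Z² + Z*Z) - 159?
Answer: 4731721169/5605243500 ≈ 0.84416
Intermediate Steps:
t(Z) = -159 + 2*Z² (t(Z) = (Z² + Z²) - 159 = 2*Z² - 159 = -159 + 2*Z²)
t(-13)/v(-215) - 40946/(-48504) = (-159 + 2*(-13)²)/((-215)³) - 40946/(-48504) = (-159 + 2*169)/(-9938375) - 40946*(-1/48504) = (-159 + 338)*(-1/9938375) + 20473/24252 = 179*(-1/9938375) + 20473/24252 = -179/9938375 + 20473/24252 = 4731721169/5605243500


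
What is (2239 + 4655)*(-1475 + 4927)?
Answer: 23798088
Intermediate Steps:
(2239 + 4655)*(-1475 + 4927) = 6894*3452 = 23798088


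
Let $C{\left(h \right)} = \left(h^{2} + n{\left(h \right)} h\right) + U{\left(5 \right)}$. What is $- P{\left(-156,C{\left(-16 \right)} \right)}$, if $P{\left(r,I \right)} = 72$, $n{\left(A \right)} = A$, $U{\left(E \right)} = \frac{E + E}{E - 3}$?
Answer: $-72$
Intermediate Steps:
$U{\left(E \right)} = \frac{2 E}{-3 + E}$
$C{\left(h \right)} = 5 + 2 h^{2}$ ($C{\left(h \right)} = \left(h^{2} + h h\right) + 2 \cdot 5 \frac{1}{-3 + 5} = \left(h^{2} + h^{2}\right) + 2 \cdot 5 \cdot \frac{1}{2} = 2 h^{2} + 2 \cdot 5 \cdot \frac{1}{2} = 2 h^{2} + 5 = 5 + 2 h^{2}$)
$- P{\left(-156,C{\left(-16 \right)} \right)} = \left(-1\right) 72 = -72$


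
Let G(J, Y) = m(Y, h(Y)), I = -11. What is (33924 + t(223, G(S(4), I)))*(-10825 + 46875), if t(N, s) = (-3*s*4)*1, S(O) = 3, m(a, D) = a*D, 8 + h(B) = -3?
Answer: 1170615600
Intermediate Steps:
h(B) = -11 (h(B) = -8 - 3 = -11)
m(a, D) = D*a
G(J, Y) = -11*Y
t(N, s) = -12*s (t(N, s) = -12*s*1 = -12*s)
(33924 + t(223, G(S(4), I)))*(-10825 + 46875) = (33924 - (-132)*(-11))*(-10825 + 46875) = (33924 - 12*121)*36050 = (33924 - 1452)*36050 = 32472*36050 = 1170615600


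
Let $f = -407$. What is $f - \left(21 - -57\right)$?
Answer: $-485$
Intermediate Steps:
$f - \left(21 - -57\right) = -407 - \left(21 - -57\right) = -407 - \left(21 + 57\right) = -407 - 78 = -485$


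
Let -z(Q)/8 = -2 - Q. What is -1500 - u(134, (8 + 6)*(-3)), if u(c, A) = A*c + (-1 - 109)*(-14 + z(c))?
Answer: 122268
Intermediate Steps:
z(Q) = 16 + 8*Q (z(Q) = -8*(-2 - Q) = 16 + 8*Q)
u(c, A) = -220 - 880*c + A*c (u(c, A) = A*c + (-1 - 109)*(-14 + (16 + 8*c)) = A*c - 110*(2 + 8*c) = A*c + (-220 - 880*c) = -220 - 880*c + A*c)
-1500 - u(134, (8 + 6)*(-3)) = -1500 - (-220 - 880*134 + ((8 + 6)*(-3))*134) = -1500 - (-220 - 117920 + (14*(-3))*134) = -1500 - (-220 - 117920 - 42*134) = -1500 - (-220 - 117920 - 5628) = -1500 - 1*(-123768) = -1500 + 123768 = 122268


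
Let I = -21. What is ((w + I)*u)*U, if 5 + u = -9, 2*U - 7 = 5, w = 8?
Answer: 1092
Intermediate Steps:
U = 6 (U = 7/2 + (1/2)*5 = 7/2 + 5/2 = 6)
u = -14 (u = -5 - 9 = -14)
((w + I)*u)*U = ((8 - 21)*(-14))*6 = -13*(-14)*6 = 182*6 = 1092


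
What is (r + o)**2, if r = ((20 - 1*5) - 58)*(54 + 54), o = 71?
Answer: 20912329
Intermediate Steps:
r = -4644 (r = ((20 - 5) - 58)*108 = (15 - 58)*108 = -43*108 = -4644)
(r + o)**2 = (-4644 + 71)**2 = (-4573)**2 = 20912329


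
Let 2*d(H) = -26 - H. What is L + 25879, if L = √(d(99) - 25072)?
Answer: 25879 + I*√100538/2 ≈ 25879.0 + 158.54*I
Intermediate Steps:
d(H) = -13 - H/2 (d(H) = (-26 - H)/2 = -13 - H/2)
L = I*√100538/2 (L = √((-13 - ½*99) - 25072) = √((-13 - 99/2) - 25072) = √(-125/2 - 25072) = √(-50269/2) = I*√100538/2 ≈ 158.54*I)
L + 25879 = I*√100538/2 + 25879 = 25879 + I*√100538/2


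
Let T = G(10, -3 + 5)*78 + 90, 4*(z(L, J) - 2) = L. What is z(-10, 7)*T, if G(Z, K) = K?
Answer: -123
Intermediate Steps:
z(L, J) = 2 + L/4
T = 246 (T = (-3 + 5)*78 + 90 = 2*78 + 90 = 156 + 90 = 246)
z(-10, 7)*T = (2 + (1/4)*(-10))*246 = (2 - 5/2)*246 = -1/2*246 = -123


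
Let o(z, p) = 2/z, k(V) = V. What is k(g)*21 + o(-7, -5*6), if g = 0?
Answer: -2/7 ≈ -0.28571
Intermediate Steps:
k(g)*21 + o(-7, -5*6) = 0*21 + 2/(-7) = 0 + 2*(-1/7) = 0 - 2/7 = -2/7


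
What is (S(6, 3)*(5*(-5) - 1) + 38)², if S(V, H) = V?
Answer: 13924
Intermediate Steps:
(S(6, 3)*(5*(-5) - 1) + 38)² = (6*(5*(-5) - 1) + 38)² = (6*(-25 - 1) + 38)² = (6*(-26) + 38)² = (-156 + 38)² = (-118)² = 13924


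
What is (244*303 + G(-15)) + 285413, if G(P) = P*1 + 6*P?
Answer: 359240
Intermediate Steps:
G(P) = 7*P (G(P) = P + 6*P = 7*P)
(244*303 + G(-15)) + 285413 = (244*303 + 7*(-15)) + 285413 = (73932 - 105) + 285413 = 73827 + 285413 = 359240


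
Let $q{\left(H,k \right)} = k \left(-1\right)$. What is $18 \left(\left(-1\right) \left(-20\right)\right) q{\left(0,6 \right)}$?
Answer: $-2160$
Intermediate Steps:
$q{\left(H,k \right)} = - k$
$18 \left(\left(-1\right) \left(-20\right)\right) q{\left(0,6 \right)} = 18 \left(\left(-1\right) \left(-20\right)\right) \left(\left(-1\right) 6\right) = 18 \cdot 20 \left(-6\right) = 360 \left(-6\right) = -2160$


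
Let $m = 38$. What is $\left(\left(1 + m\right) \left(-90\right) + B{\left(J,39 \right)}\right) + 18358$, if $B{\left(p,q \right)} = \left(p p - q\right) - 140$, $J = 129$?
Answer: $31310$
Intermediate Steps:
$B{\left(p,q \right)} = -140 + p^{2} - q$ ($B{\left(p,q \right)} = \left(p^{2} - q\right) - 140 = -140 + p^{2} - q$)
$\left(\left(1 + m\right) \left(-90\right) + B{\left(J,39 \right)}\right) + 18358 = \left(\left(1 + 38\right) \left(-90\right) - \left(179 - 16641\right)\right) + 18358 = \left(39 \left(-90\right) - -16462\right) + 18358 = \left(-3510 + 16462\right) + 18358 = 12952 + 18358 = 31310$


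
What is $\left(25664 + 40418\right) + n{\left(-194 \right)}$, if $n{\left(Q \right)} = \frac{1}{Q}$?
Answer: $\frac{12819907}{194} \approx 66082.0$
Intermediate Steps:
$\left(25664 + 40418\right) + n{\left(-194 \right)} = \left(25664 + 40418\right) + \frac{1}{-194} = 66082 - \frac{1}{194} = \frac{12819907}{194}$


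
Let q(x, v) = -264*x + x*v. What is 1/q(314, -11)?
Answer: -1/86350 ≈ -1.1581e-5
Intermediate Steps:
q(x, v) = -264*x + v*x
1/q(314, -11) = 1/(314*(-264 - 11)) = 1/(314*(-275)) = 1/(-86350) = -1/86350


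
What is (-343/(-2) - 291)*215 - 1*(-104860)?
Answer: 158335/2 ≈ 79168.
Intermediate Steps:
(-343/(-2) - 291)*215 - 1*(-104860) = (-343*(-½) - 291)*215 + 104860 = (343/2 - 291)*215 + 104860 = -239/2*215 + 104860 = -51385/2 + 104860 = 158335/2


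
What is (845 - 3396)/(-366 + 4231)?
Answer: -2551/3865 ≈ -0.66003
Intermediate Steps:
(845 - 3396)/(-366 + 4231) = -2551/3865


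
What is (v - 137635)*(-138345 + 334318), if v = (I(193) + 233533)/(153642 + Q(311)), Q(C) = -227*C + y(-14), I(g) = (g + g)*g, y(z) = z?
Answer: -746504509755114/27677 ≈ -2.6972e+10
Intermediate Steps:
I(g) = 2*g**2 (I(g) = (2*g)*g = 2*g**2)
Q(C) = -14 - 227*C (Q(C) = -227*C - 14 = -14 - 227*C)
v = 102677/27677 (v = (2*193**2 + 233533)/(153642 + (-14 - 227*311)) = (2*37249 + 233533)/(153642 + (-14 - 70597)) = (74498 + 233533)/(153642 - 70611) = 308031/83031 = 308031*(1/83031) = 102677/27677 ≈ 3.7098)
(v - 137635)*(-138345 + 334318) = (102677/27677 - 137635)*(-138345 + 334318) = -3809221218/27677*195973 = -746504509755114/27677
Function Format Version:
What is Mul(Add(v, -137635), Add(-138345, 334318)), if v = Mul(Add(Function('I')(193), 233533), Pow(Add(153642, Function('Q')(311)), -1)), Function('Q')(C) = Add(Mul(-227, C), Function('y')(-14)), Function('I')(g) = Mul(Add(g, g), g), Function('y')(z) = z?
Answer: Rational(-746504509755114, 27677) ≈ -2.6972e+10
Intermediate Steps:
Function('I')(g) = Mul(2, Pow(g, 2)) (Function('I')(g) = Mul(Mul(2, g), g) = Mul(2, Pow(g, 2)))
Function('Q')(C) = Add(-14, Mul(-227, C)) (Function('Q')(C) = Add(Mul(-227, C), -14) = Add(-14, Mul(-227, C)))
v = Rational(102677, 27677) (v = Mul(Add(Mul(2, Pow(193, 2)), 233533), Pow(Add(153642, Add(-14, Mul(-227, 311))), -1)) = Mul(Add(Mul(2, 37249), 233533), Pow(Add(153642, Add(-14, -70597)), -1)) = Mul(Add(74498, 233533), Pow(Add(153642, -70611), -1)) = Mul(308031, Pow(83031, -1)) = Mul(308031, Rational(1, 83031)) = Rational(102677, 27677) ≈ 3.7098)
Mul(Add(v, -137635), Add(-138345, 334318)) = Mul(Add(Rational(102677, 27677), -137635), Add(-138345, 334318)) = Mul(Rational(-3809221218, 27677), 195973) = Rational(-746504509755114, 27677)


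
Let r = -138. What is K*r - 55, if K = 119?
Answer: -16477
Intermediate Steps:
K*r - 55 = 119*(-138) - 55 = -16422 - 55 = -16477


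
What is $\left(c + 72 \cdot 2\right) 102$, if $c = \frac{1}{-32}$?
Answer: $\frac{234957}{16} \approx 14685.0$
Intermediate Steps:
$c = - \frac{1}{32} \approx -0.03125$
$\left(c + 72 \cdot 2\right) 102 = \left(- \frac{1}{32} + 72 \cdot 2\right) 102 = \left(- \frac{1}{32} + 144\right) 102 = \frac{4607}{32} \cdot 102 = \frac{234957}{16}$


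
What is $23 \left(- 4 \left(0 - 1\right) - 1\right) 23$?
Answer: $1587$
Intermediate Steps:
$23 \left(- 4 \left(0 - 1\right) - 1\right) 23 = 23 \left(\left(-4\right) \left(-1\right) - 1\right) 23 = 23 \left(4 - 1\right) 23 = 23 \cdot 3 \cdot 23 = 69 \cdot 23 = 1587$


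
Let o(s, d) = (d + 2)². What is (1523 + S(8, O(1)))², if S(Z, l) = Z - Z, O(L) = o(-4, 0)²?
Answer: 2319529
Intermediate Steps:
o(s, d) = (2 + d)²
O(L) = 16 (O(L) = ((2 + 0)²)² = (2²)² = 4² = 16)
S(Z, l) = 0
(1523 + S(8, O(1)))² = (1523 + 0)² = 1523² = 2319529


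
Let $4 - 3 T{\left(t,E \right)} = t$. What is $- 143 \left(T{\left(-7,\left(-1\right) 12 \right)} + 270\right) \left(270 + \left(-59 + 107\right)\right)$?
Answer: $-12444718$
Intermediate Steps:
$T{\left(t,E \right)} = \frac{4}{3} - \frac{t}{3}$
$- 143 \left(T{\left(-7,\left(-1\right) 12 \right)} + 270\right) \left(270 + \left(-59 + 107\right)\right) = - 143 \left(\left(\frac{4}{3} - - \frac{7}{3}\right) + 270\right) \left(270 + \left(-59 + 107\right)\right) = - 143 \left(\left(\frac{4}{3} + \frac{7}{3}\right) + 270\right) \left(270 + 48\right) = - 143 \left(\frac{11}{3} + 270\right) 318 = - 143 \cdot \frac{821}{3} \cdot 318 = \left(-143\right) 87026 = -12444718$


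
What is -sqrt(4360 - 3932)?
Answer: -2*sqrt(107) ≈ -20.688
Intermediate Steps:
-sqrt(4360 - 3932) = -sqrt(428) = -2*sqrt(107)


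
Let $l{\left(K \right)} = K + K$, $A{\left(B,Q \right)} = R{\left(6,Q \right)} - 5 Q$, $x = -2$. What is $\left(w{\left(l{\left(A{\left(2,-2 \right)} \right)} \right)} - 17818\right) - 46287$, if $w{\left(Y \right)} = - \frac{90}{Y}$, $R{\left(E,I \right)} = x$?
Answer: $- \frac{512885}{8} \approx -64111.0$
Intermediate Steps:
$R{\left(E,I \right)} = -2$
$A{\left(B,Q \right)} = -2 - 5 Q$
$l{\left(K \right)} = 2 K$
$\left(w{\left(l{\left(A{\left(2,-2 \right)} \right)} \right)} - 17818\right) - 46287 = \left(- \frac{90}{2 \left(-2 - -10\right)} - 17818\right) - 46287 = \left(- \frac{90}{2 \left(-2 + 10\right)} - 17818\right) - 46287 = \left(- \frac{90}{2 \cdot 8} - 17818\right) - 46287 = \left(- \frac{90}{16} - 17818\right) - 46287 = \left(\left(-90\right) \frac{1}{16} - 17818\right) - 46287 = \left(- \frac{45}{8} - 17818\right) - 46287 = - \frac{142589}{8} - 46287 = - \frac{512885}{8}$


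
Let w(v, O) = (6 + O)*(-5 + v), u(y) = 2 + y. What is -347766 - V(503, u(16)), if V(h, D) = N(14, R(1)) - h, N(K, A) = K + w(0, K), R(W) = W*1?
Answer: -347177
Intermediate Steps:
R(W) = W
w(v, O) = (-5 + v)*(6 + O)
N(K, A) = -30 - 4*K (N(K, A) = K + (-30 - 5*K + 6*0 + K*0) = K + (-30 - 5*K + 0 + 0) = K + (-30 - 5*K) = -30 - 4*K)
V(h, D) = -86 - h (V(h, D) = (-30 - 4*14) - h = (-30 - 56) - h = -86 - h)
-347766 - V(503, u(16)) = -347766 - (-86 - 1*503) = -347766 - (-86 - 503) = -347766 - 1*(-589) = -347766 + 589 = -347177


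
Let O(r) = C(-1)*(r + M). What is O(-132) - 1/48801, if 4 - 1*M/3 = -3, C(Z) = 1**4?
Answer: -5416912/48801 ≈ -111.00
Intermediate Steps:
C(Z) = 1
M = 21 (M = 12 - 3*(-3) = 12 + 9 = 21)
O(r) = 21 + r (O(r) = 1*(r + 21) = 1*(21 + r) = 21 + r)
O(-132) - 1/48801 = (21 - 132) - 1/48801 = -111 - 1*1/48801 = -111 - 1/48801 = -5416912/48801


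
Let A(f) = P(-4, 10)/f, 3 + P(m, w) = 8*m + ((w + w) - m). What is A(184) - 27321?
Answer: -5027075/184 ≈ -27321.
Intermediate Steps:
P(m, w) = -3 + 2*w + 7*m (P(m, w) = -3 + (8*m + ((w + w) - m)) = -3 + (8*m + (2*w - m)) = -3 + (8*m + (-m + 2*w)) = -3 + (2*w + 7*m) = -3 + 2*w + 7*m)
A(f) = -11/f (A(f) = (-3 + 2*10 + 7*(-4))/f = (-3 + 20 - 28)/f = -11/f)
A(184) - 27321 = -11/184 - 27321 = -5027075/184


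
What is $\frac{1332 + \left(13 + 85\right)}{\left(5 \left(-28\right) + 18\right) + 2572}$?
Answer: $\frac{143}{245} \approx 0.58367$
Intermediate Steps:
$\frac{1332 + \left(13 + 85\right)}{\left(5 \left(-28\right) + 18\right) + 2572} = \frac{1332 + 98}{\left(-140 + 18\right) + 2572} = \frac{1430}{-122 + 2572} = \frac{1430}{2450} = 1430 \cdot \frac{1}{2450} = \frac{143}{245}$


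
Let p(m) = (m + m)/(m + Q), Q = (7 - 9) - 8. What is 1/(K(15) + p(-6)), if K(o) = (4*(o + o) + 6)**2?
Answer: 4/63507 ≈ 6.2985e-5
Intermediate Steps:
Q = -10 (Q = -2 - 8 = -10)
K(o) = (6 + 8*o)**2 (K(o) = (4*(2*o) + 6)**2 = (8*o + 6)**2 = (6 + 8*o)**2)
p(m) = 2*m/(-10 + m) (p(m) = (m + m)/(m - 10) = (2*m)/(-10 + m) = 2*m/(-10 + m))
1/(K(15) + p(-6)) = 1/(4*(3 + 4*15)**2 + 2*(-6)/(-10 - 6)) = 1/(4*(3 + 60)**2 + 2*(-6)/(-16)) = 1/(4*63**2 + 2*(-6)*(-1/16)) = 1/(4*3969 + 3/4) = 1/(15876 + 3/4) = 1/(63507/4) = 4/63507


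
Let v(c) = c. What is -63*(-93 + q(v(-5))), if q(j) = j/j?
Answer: 5796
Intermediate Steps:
q(j) = 1
-63*(-93 + q(v(-5))) = -63*(-93 + 1) = -63*(-92) = 5796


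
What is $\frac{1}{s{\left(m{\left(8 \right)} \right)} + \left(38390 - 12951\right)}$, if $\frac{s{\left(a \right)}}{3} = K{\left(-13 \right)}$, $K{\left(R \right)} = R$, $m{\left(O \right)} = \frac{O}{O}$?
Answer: $\frac{1}{25400} \approx 3.937 \cdot 10^{-5}$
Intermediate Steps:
$m{\left(O \right)} = 1$
$s{\left(a \right)} = -39$ ($s{\left(a \right)} = 3 \left(-13\right) = -39$)
$\frac{1}{s{\left(m{\left(8 \right)} \right)} + \left(38390 - 12951\right)} = \frac{1}{-39 + \left(38390 - 12951\right)} = \frac{1}{-39 + 25439} = \frac{1}{25400}$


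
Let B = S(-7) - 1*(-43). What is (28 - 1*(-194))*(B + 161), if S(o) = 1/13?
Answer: 588966/13 ≈ 45305.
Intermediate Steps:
S(o) = 1/13
B = 560/13 (B = 1/13 - 1*(-43) = 1/13 + 43 = 560/13 ≈ 43.077)
(28 - 1*(-194))*(B + 161) = (28 - 1*(-194))*(560/13 + 161) = (28 + 194)*(2653/13) = 222*(2653/13) = 588966/13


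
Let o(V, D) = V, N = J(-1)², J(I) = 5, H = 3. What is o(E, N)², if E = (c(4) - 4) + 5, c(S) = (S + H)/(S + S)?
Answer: 225/64 ≈ 3.5156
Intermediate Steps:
c(S) = (3 + S)/(2*S) (c(S) = (S + 3)/(S + S) = (3 + S)/((2*S)) = (3 + S)*(1/(2*S)) = (3 + S)/(2*S))
N = 25 (N = 5² = 25)
E = 15/8 (E = ((½)*(3 + 4)/4 - 4) + 5 = ((½)*(¼)*7 - 4) + 5 = (7/8 - 4) + 5 = -25/8 + 5 = 15/8 ≈ 1.8750)
o(E, N)² = (15/8)² = 225/64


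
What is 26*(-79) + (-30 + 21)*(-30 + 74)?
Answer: -2450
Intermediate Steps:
26*(-79) + (-30 + 21)*(-30 + 74) = -2054 - 9*44 = -2054 - 396 = -2450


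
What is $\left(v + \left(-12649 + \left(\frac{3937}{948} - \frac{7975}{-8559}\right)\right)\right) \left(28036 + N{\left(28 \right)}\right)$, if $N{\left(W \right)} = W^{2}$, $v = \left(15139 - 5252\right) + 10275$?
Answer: $\frac{146504616391265}{676161} \approx 2.1667 \cdot 10^{8}$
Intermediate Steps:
$v = 20162$ ($v = 9887 + 10275 = 20162$)
$\left(v + \left(-12649 + \left(\frac{3937}{948} - \frac{7975}{-8559}\right)\right)\right) \left(28036 + N{\left(28 \right)}\right) = \left(20162 + \left(-12649 + \left(\frac{3937}{948} - \frac{7975}{-8559}\right)\right)\right) \left(28036 + 28^{2}\right) = \left(20162 + \left(-12649 + \left(3937 \cdot \frac{1}{948} - - \frac{7975}{8559}\right)\right)\right) \left(28036 + 784\right) = \left(20162 + \left(-12649 + \left(\frac{3937}{948} + \frac{7975}{8559}\right)\right)\right) 28820 = \left(20162 + \left(-12649 + \frac{13752361}{2704644}\right)\right) 28820 = \left(20162 - \frac{34197289595}{2704644}\right) 28820 = \frac{20333742733}{2704644} \cdot 28820 = \frac{146504616391265}{676161}$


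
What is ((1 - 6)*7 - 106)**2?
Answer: 19881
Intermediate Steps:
((1 - 6)*7 - 106)**2 = (-5*7 - 106)**2 = (-35 - 106)**2 = (-141)**2 = 19881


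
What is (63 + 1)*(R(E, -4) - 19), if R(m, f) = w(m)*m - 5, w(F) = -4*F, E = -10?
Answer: -27136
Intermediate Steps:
R(m, f) = -5 - 4*m² (R(m, f) = (-4*m)*m - 5 = -4*m² - 5 = -5 - 4*m²)
(63 + 1)*(R(E, -4) - 19) = (63 + 1)*((-5 - 4*(-10)²) - 19) = 64*((-5 - 4*100) - 19) = 64*((-5 - 400) - 19) = 64*(-405 - 19) = 64*(-424) = -27136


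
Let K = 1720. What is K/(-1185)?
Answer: -344/237 ≈ -1.4515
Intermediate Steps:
K/(-1185) = 1720/(-1185) = 1720*(-1/1185) = -344/237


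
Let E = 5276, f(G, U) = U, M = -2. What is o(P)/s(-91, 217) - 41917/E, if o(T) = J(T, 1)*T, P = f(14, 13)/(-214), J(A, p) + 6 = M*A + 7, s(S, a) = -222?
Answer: -17755900241/2234982188 ≈ -7.9445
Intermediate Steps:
J(A, p) = 1 - 2*A (J(A, p) = -6 + (-2*A + 7) = -6 + (7 - 2*A) = 1 - 2*A)
P = -13/214 (P = 13/(-214) = 13*(-1/214) = -13/214 ≈ -0.060748)
o(T) = T*(1 - 2*T) (o(T) = (1 - 2*T)*T = T*(1 - 2*T))
o(P)/s(-91, 217) - 41917/E = -13*(1 - 2*(-13/214))/214/(-222) - 41917/5276 = -13*(1 + 13/107)/214*(-1/222) - 41917*1/5276 = -13/214*120/107*(-1/222) - 41917/5276 = -780/11449*(-1/222) - 41917/5276 = 130/423613 - 41917/5276 = -17755900241/2234982188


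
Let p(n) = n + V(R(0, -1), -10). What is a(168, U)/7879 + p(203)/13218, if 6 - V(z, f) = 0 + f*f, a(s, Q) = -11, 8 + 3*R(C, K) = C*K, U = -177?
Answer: 713413/104144622 ≈ 0.0068502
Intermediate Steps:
R(C, K) = -8/3 + C*K/3 (R(C, K) = -8/3 + (C*K)/3 = -8/3 + C*K/3)
V(z, f) = 6 - f² (V(z, f) = 6 - (0 + f*f) = 6 - (0 + f²) = 6 - f²)
p(n) = -94 + n (p(n) = n + (6 - 1*(-10)²) = n + (6 - 1*100) = n + (6 - 100) = n - 94 = -94 + n)
a(168, U)/7879 + p(203)/13218 = -11/7879 + (-94 + 203)/13218 = -11*1/7879 + 109*(1/13218) = -11/7879 + 109/13218 = 713413/104144622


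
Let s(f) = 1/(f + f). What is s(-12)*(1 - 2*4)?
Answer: 7/24 ≈ 0.29167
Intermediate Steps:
s(f) = 1/(2*f)
s(-12)*(1 - 2*4) = ((½)/(-12))*(1 - 2*4) = ((½)*(-1/12))*(1 - 8) = -1/24*(-7) = 7/24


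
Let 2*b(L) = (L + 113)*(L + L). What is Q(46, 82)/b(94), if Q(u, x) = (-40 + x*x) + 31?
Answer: 6715/19458 ≈ 0.34510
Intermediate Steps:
Q(u, x) = -9 + x**2 (Q(u, x) = (-40 + x**2) + 31 = -9 + x**2)
b(L) = L*(113 + L) (b(L) = ((L + 113)*(L + L))/2 = ((113 + L)*(2*L))/2 = (2*L*(113 + L))/2 = L*(113 + L))
Q(46, 82)/b(94) = (-9 + 82**2)/((94*(113 + 94))) = (-9 + 6724)/((94*207)) = 6715/19458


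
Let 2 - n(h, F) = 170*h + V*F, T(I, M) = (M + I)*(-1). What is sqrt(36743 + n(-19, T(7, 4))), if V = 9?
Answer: sqrt(40074) ≈ 200.18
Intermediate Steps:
T(I, M) = -I - M (T(I, M) = (I + M)*(-1) = -I - M)
n(h, F) = 2 - 170*h - 9*F (n(h, F) = 2 - (170*h + 9*F) = 2 - (9*F + 170*h) = 2 + (-170*h - 9*F) = 2 - 170*h - 9*F)
sqrt(36743 + n(-19, T(7, 4))) = sqrt(36743 + (2 - 170*(-19) - 9*(-1*7 - 1*4))) = sqrt(36743 + (2 + 3230 - 9*(-7 - 4))) = sqrt(36743 + (2 + 3230 - 9*(-11))) = sqrt(36743 + (2 + 3230 + 99)) = sqrt(36743 + 3331) = sqrt(40074)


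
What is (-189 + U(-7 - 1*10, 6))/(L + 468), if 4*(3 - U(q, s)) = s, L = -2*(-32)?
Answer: -375/1064 ≈ -0.35244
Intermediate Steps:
L = 64
U(q, s) = 3 - s/4
(-189 + U(-7 - 1*10, 6))/(L + 468) = (-189 + (3 - 1/4*6))/(64 + 468) = (-189 + (3 - 3/2))/532 = (-189 + 3/2)*(1/532) = -375/2*1/532 = -375/1064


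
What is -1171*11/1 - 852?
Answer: -13733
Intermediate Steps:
-1171*11/1 - 852 = -1171*11*1 - 852 = -12881 - 852 = -13733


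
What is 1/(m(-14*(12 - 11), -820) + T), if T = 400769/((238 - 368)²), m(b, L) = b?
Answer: 16900/164169 ≈ 0.10294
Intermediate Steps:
T = 400769/16900 (T = 400769/((-130)²) = 400769/16900 ≈ 23.714)
1/(m(-14*(12 - 11), -820) + T) = 1/(-14*(12 - 11) + 400769/16900) = 1/(-14*1 + 400769/16900) = 1/(-14 + 400769/16900) = 1/(164169/16900) = 16900/164169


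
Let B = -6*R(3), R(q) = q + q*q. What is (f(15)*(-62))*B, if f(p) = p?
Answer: 66960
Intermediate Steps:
R(q) = q + q²
B = -72 (B = -18*(1 + 3) = -18*4 = -6*12 = -72)
(f(15)*(-62))*B = (15*(-62))*(-72) = -930*(-72) = 66960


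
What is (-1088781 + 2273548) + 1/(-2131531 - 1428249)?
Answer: 4217509871259/3559780 ≈ 1.1848e+6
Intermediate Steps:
(-1088781 + 2273548) + 1/(-2131531 - 1428249) = 1184767 + 1/(-3559780) = 1184767 - 1/3559780 = 4217509871259/3559780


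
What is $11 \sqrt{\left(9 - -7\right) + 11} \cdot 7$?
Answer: $231 \sqrt{3} \approx 400.1$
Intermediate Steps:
$11 \sqrt{\left(9 - -7\right) + 11} \cdot 7 = 11 \sqrt{\left(9 + 7\right) + 11} \cdot 7 = 11 \sqrt{16 + 11} \cdot 7 = 11 \sqrt{27} \cdot 7 = 11 \cdot 3 \sqrt{3} \cdot 7 = 33 \sqrt{3} \cdot 7 = 231 \sqrt{3}$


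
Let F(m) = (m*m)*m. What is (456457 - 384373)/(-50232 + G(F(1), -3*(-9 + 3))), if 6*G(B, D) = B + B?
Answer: -216252/150695 ≈ -1.4350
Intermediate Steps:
F(m) = m**3 (F(m) = m**2*m = m**3)
G(B, D) = B/3 (G(B, D) = (B + B)/6 = (2*B)/6 = B/3)
(456457 - 384373)/(-50232 + G(F(1), -3*(-9 + 3))) = (456457 - 384373)/(-50232 + (1/3)*1**3) = 72084/(-50232 + (1/3)*1) = 72084/(-50232 + 1/3) = 72084/(-150695/3) = 72084*(-3/150695) = -216252/150695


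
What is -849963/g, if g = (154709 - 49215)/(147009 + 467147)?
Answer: -261004938114/52747 ≈ -4.9482e+6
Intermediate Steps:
g = 52747/307078 (g = 105494/614156 = 105494*(1/614156) = 52747/307078 ≈ 0.17177)
-849963/g = -849963/52747/307078 = -849963*307078/52747 = -261004938114/52747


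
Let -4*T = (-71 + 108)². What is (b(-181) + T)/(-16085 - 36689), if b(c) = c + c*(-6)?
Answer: -2251/211096 ≈ -0.010663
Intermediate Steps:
T = -1369/4 (T = -(-71 + 108)²/4 = -¼*37² = -¼*1369 = -1369/4 ≈ -342.25)
b(c) = -5*c (b(c) = c - 6*c = -5*c)
(b(-181) + T)/(-16085 - 36689) = (-5*(-181) - 1369/4)/(-16085 - 36689) = (905 - 1369/4)/(-52774) = (2251/4)*(-1/52774) = -2251/211096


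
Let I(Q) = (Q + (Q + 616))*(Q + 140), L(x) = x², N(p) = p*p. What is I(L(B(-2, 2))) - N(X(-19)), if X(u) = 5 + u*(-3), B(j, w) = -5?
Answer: 106046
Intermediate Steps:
X(u) = 5 - 3*u
N(p) = p²
I(Q) = (140 + Q)*(616 + 2*Q) (I(Q) = (Q + (616 + Q))*(140 + Q) = (616 + 2*Q)*(140 + Q) = (140 + Q)*(616 + 2*Q))
I(L(B(-2, 2))) - N(X(-19)) = (86240 + 2*((-5)²)² + 896*(-5)²) - (5 - 3*(-19))² = (86240 + 2*25² + 896*25) - (5 + 57)² = (86240 + 2*625 + 22400) - 1*62² = (86240 + 1250 + 22400) - 1*3844 = 109890 - 3844 = 106046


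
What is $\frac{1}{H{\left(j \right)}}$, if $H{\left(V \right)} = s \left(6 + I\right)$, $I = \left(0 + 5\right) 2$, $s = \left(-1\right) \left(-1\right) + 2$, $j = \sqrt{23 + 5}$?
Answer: $\frac{1}{48} \approx 0.020833$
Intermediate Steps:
$j = 2 \sqrt{7}$ ($j = \sqrt{28} = 2 \sqrt{7} \approx 5.2915$)
$s = 3$ ($s = 1 + 2 = 3$)
$I = 10$ ($I = 5 \cdot 2 = 10$)
$H{\left(V \right)} = 48$ ($H{\left(V \right)} = 3 \left(6 + 10\right) = 3 \cdot 16 = 48$)
$\frac{1}{H{\left(j \right)}} = \frac{1}{48}$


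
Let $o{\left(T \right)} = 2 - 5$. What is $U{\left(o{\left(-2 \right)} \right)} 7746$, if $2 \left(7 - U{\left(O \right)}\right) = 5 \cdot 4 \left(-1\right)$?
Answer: $131682$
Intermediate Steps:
$o{\left(T \right)} = -3$
$U{\left(O \right)} = 17$ ($U{\left(O \right)} = 7 - \frac{5 \cdot 4 \left(-1\right)}{2} = 7 - \frac{20 \left(-1\right)}{2} = 7 - -10 = 7 + 10 = 17$)
$U{\left(o{\left(-2 \right)} \right)} 7746 = 17 \cdot 7746 = 131682$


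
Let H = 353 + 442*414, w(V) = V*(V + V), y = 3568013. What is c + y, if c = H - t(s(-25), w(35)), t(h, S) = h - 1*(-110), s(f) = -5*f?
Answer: 3751119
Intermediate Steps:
w(V) = 2*V² (w(V) = V*(2*V) = 2*V²)
t(h, S) = 110 + h (t(h, S) = h + 110 = 110 + h)
H = 183341 (H = 353 + 182988 = 183341)
c = 183106 (c = 183341 - (110 - 5*(-25)) = 183341 - (110 + 125) = 183341 - 1*235 = 183341 - 235 = 183106)
c + y = 183106 + 3568013 = 3751119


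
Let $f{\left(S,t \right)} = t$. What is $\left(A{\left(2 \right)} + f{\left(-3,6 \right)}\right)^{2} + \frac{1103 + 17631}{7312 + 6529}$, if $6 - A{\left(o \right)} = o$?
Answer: $\frac{1402834}{13841} \approx 101.35$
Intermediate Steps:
$A{\left(o \right)} = 6 - o$
$\left(A{\left(2 \right)} + f{\left(-3,6 \right)}\right)^{2} + \frac{1103 + 17631}{7312 + 6529} = \left(\left(6 - 2\right) + 6\right)^{2} + \frac{1103 + 17631}{7312 + 6529} = \left(\left(6 - 2\right) + 6\right)^{2} + \frac{18734}{13841} = \left(4 + 6\right)^{2} + 18734 \cdot \frac{1}{13841} = 10^{2} + \frac{18734}{13841} = 100 + \frac{18734}{13841} = \frac{1402834}{13841}$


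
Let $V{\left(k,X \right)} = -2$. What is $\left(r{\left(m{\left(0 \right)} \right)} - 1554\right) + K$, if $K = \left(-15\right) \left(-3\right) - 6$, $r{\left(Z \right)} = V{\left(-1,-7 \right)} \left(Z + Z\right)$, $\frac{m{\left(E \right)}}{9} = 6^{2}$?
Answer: $-2811$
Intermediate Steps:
$m{\left(E \right)} = 324$ ($m{\left(E \right)} = 9 \cdot 6^{2} = 9 \cdot 36 = 324$)
$r{\left(Z \right)} = - 4 Z$ ($r{\left(Z \right)} = - 2 \left(Z + Z\right) = - 2 \cdot 2 Z = - 4 Z$)
$K = 39$ ($K = 45 - 6 = 39$)
$\left(r{\left(m{\left(0 \right)} \right)} - 1554\right) + K = \left(\left(-4\right) 324 - 1554\right) + 39 = \left(-1296 - 1554\right) + 39 = -2850 + 39 = -2811$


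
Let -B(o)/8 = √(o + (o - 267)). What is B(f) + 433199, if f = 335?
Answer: 433199 - 8*√403 ≈ 4.3304e+5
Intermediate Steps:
B(o) = -8*√(-267 + 2*o) (B(o) = -8*√(o + (o - 267)) = -8*√(o + (-267 + o)) = -8*√(-267 + 2*o))
B(f) + 433199 = -8*√(-267 + 2*335) + 433199 = -8*√(-267 + 670) + 433199 = -8*√403 + 433199 = 433199 - 8*√403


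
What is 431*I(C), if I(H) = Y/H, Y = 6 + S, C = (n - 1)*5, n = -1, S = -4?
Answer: -431/5 ≈ -86.200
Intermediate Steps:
C = -10 (C = (-1 - 1)*5 = -2*5 = -10)
Y = 2 (Y = 6 - 4 = 2)
I(H) = 2/H
431*I(C) = 431*(2/(-10)) = 431*(2*(-⅒)) = 431*(-⅕) = -431/5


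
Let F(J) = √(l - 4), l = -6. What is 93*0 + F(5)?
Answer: I*√10 ≈ 3.1623*I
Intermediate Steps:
F(J) = I*√10 (F(J) = √(-6 - 4) = √(-10) = I*√10)
93*0 + F(5) = 93*0 + I*√10 = 0 + I*√10 = I*√10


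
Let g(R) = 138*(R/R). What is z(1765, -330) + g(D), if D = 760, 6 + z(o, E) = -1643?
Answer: -1511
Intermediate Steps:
z(o, E) = -1649 (z(o, E) = -6 - 1643 = -1649)
g(R) = 138 (g(R) = 138*1 = 138)
z(1765, -330) + g(D) = -1649 + 138 = -1511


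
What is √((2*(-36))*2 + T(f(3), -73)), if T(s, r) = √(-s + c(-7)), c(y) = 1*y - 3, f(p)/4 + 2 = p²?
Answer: √(-144 + I*√38) ≈ 0.25679 + 12.003*I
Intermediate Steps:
f(p) = -8 + 4*p²
c(y) = -3 + y (c(y) = y - 3 = -3 + y)
T(s, r) = √(-10 - s) (T(s, r) = √(-s + (-3 - 7)) = √(-s - 10) = √(-10 - s))
√((2*(-36))*2 + T(f(3), -73)) = √((2*(-36))*2 + √(-10 - (-8 + 4*3²))) = √(-72*2 + √(-10 - (-8 + 4*9))) = √(-144 + √(-10 - (-8 + 36))) = √(-144 + √(-10 - 1*28)) = √(-144 + √(-10 - 28)) = √(-144 + √(-38)) = √(-144 + I*√38)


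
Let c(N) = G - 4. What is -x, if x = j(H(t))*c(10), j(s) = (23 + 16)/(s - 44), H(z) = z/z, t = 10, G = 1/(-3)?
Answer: -169/43 ≈ -3.9302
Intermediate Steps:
G = -1/3 ≈ -0.33333
H(z) = 1
j(s) = 39/(-44 + s)
c(N) = -13/3 (c(N) = -1/3 - 4 = -13/3)
x = 169/43 (x = (39/(-44 + 1))*(-13/3) = (39/(-43))*(-13/3) = (39*(-1/43))*(-13/3) = -39/43*(-13/3) = 169/43 ≈ 3.9302)
-x = -1*169/43 = -169/43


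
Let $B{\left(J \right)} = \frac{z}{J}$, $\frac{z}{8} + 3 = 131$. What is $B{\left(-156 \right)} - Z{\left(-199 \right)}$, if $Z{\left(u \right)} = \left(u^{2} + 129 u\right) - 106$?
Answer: $- \frac{539392}{39} \approx -13831.0$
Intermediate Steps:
$z = 1024$ ($z = -24 + 8 \cdot 131 = -24 + 1048 = 1024$)
$B{\left(J \right)} = \frac{1024}{J}$
$Z{\left(u \right)} = -106 + u^{2} + 129 u$
$B{\left(-156 \right)} - Z{\left(-199 \right)} = \frac{1024}{-156} - \left(-106 + \left(-199\right)^{2} + 129 \left(-199\right)\right) = 1024 \left(- \frac{1}{156}\right) - \left(-106 + 39601 - 25671\right) = - \frac{256}{39} - 13824 = - \frac{539392}{39}$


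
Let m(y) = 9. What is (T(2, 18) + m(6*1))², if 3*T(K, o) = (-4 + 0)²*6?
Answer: 1681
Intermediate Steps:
T(K, o) = 32 (T(K, o) = ((-4 + 0)²*6)/3 = ((-4)²*6)/3 = (16*6)/3 = (⅓)*96 = 32)
(T(2, 18) + m(6*1))² = (32 + 9)² = 41² = 1681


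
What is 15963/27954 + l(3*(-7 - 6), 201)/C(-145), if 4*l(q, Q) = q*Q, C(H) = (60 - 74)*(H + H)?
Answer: 6684619/75662160 ≈ 0.088348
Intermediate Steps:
C(H) = -28*H
l(q, Q) = Q*q/4 (l(q, Q) = (q*Q)/4 = (Q*q)/4 = Q*q/4)
15963/27954 + l(3*(-7 - 6), 201)/C(-145) = 15963/27954 + ((1/4)*201*(3*(-7 - 6)))/((-28*(-145))) = 15963*(1/27954) + ((1/4)*201*(3*(-13)))/4060 = 5321/9318 + ((1/4)*201*(-39))*(1/4060) = 5321/9318 - 7839/4*1/4060 = 5321/9318 - 7839/16240 = 6684619/75662160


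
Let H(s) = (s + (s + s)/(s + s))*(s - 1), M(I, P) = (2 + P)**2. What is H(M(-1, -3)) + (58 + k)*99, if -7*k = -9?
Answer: 41085/7 ≈ 5869.3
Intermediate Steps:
k = 9/7 (k = -1/7*(-9) = 9/7 ≈ 1.2857)
H(s) = (1 + s)*(-1 + s) (H(s) = (s + (2*s)/((2*s)))*(-1 + s) = (s + (2*s)*(1/(2*s)))*(-1 + s) = (s + 1)*(-1 + s) = (1 + s)*(-1 + s))
H(M(-1, -3)) + (58 + k)*99 = (-1 + ((2 - 3)**2)**2) + (58 + 9/7)*99 = (-1 + ((-1)**2)**2) + (415/7)*99 = (-1 + 1**2) + 41085/7 = (-1 + 1) + 41085/7 = 0 + 41085/7 = 41085/7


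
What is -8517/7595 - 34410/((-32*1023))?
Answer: -93917/1336720 ≈ -0.070259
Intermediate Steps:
-8517/7595 - 34410/((-32*1023)) = -8517*1/7595 - 34410/(-32736) = -8517/7595 - 34410*(-1/32736) = -8517/7595 + 185/176 = -93917/1336720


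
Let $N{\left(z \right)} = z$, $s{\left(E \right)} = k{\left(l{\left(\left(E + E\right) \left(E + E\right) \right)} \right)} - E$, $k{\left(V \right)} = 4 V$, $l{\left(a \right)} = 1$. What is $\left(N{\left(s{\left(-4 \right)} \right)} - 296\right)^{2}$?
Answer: $82944$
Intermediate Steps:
$s{\left(E \right)} = 4 - E$ ($s{\left(E \right)} = 4 \cdot 1 - E = 4 - E$)
$\left(N{\left(s{\left(-4 \right)} \right)} - 296\right)^{2} = \left(\left(4 - -4\right) - 296\right)^{2} = \left(\left(4 + 4\right) - 296\right)^{2} = \left(8 - 296\right)^{2} = \left(-288\right)^{2} = 82944$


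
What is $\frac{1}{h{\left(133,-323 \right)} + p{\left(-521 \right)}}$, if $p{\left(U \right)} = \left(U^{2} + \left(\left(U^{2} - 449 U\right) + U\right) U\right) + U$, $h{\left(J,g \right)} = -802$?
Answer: $- \frac{1}{262756211} \approx -3.8058 \cdot 10^{-9}$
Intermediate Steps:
$p{\left(U \right)} = U + U^{2} + U \left(U^{2} - 448 U\right)$ ($p{\left(U \right)} = \left(U^{2} + \left(U^{2} - 448 U\right) U\right) + U = \left(U^{2} + U \left(U^{2} - 448 U\right)\right) + U = U + U^{2} + U \left(U^{2} - 448 U\right)$)
$\frac{1}{h{\left(133,-323 \right)} + p{\left(-521 \right)}} = \frac{1}{-802 - 521 \left(1 + \left(-521\right)^{2} - -232887\right)} = \frac{1}{-802 - 521 \left(1 + 271441 + 232887\right)} = \frac{1}{-802 - 262755409} = \frac{1}{-262756211} = - \frac{1}{262756211}$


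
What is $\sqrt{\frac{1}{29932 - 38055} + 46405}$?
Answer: $\frac{\sqrt{3061947093122}}{8123} \approx 215.42$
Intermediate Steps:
$\sqrt{\frac{1}{29932 - 38055} + 46405} = \sqrt{\frac{1}{-8123} + 46405} = \sqrt{- \frac{1}{8123} + 46405} = \sqrt{\frac{376947814}{8123}} = \frac{\sqrt{3061947093122}}{8123}$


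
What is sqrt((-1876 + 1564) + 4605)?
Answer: 9*sqrt(53) ≈ 65.521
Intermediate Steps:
sqrt((-1876 + 1564) + 4605) = sqrt(-312 + 4605) = sqrt(4293) = 9*sqrt(53)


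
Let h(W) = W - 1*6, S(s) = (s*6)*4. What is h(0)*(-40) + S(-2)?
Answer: 192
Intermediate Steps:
S(s) = 24*s (S(s) = (6*s)*4 = 24*s)
h(W) = -6 + W (h(W) = W - 6 = -6 + W)
h(0)*(-40) + S(-2) = (-6 + 0)*(-40) + 24*(-2) = -6*(-40) - 48 = 240 - 48 = 192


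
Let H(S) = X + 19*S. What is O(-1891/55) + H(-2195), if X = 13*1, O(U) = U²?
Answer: -122542419/3025 ≈ -40510.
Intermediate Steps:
X = 13
H(S) = 13 + 19*S
O(-1891/55) + H(-2195) = (-1891/55)² + (13 + 19*(-2195)) = (-1891*1/55)² + (13 - 41705) = (-1891/55)² - 41692 = 3575881/3025 - 41692 = -122542419/3025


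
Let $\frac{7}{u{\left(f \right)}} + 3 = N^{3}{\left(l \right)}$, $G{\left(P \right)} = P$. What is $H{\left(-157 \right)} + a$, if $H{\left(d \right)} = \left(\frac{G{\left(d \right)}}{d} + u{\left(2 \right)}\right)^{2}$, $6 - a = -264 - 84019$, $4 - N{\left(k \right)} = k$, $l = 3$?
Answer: $\frac{337181}{4} \approx 84295.0$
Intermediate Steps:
$N{\left(k \right)} = 4 - k$
$u{\left(f \right)} = - \frac{7}{2}$ ($u{\left(f \right)} = \frac{7}{-3 + \left(4 - 3\right)^{3}} = \frac{7}{-3 + 1^{3}} = \frac{7}{-3 + 1} = \frac{7}{-2} = 7 \left(- \frac{1}{2}\right) = - \frac{7}{2}$)
$a = 84289$ ($a = 6 - \left(-264 - 84019\right) = 6 - -84283 = 6 + 84283 = 84289$)
$H{\left(d \right)} = \frac{25}{4}$ ($H{\left(d \right)} = \left(\frac{d}{d} - \frac{7}{2}\right)^{2} = \left(1 - \frac{7}{2}\right)^{2} = \left(- \frac{5}{2}\right)^{2} = \frac{25}{4}$)
$H{\left(-157 \right)} + a = \frac{25}{4} + 84289 = \frac{337181}{4}$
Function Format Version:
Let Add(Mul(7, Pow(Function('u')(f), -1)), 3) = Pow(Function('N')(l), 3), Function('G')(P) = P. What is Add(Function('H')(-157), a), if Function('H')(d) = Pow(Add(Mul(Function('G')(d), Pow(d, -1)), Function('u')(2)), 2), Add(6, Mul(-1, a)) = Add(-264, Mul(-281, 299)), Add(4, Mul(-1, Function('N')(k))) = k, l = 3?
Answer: Rational(337181, 4) ≈ 84295.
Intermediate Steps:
Function('N')(k) = Add(4, Mul(-1, k))
Function('u')(f) = Rational(-7, 2) (Function('u')(f) = Mul(7, Pow(Add(-3, Pow(Add(4, Mul(-1, 3)), 3)), -1)) = Mul(7, Pow(Add(-3, Pow(Add(4, -3), 3)), -1)) = Mul(7, Pow(Add(-3, Pow(1, 3)), -1)) = Mul(7, Pow(Add(-3, 1), -1)) = Mul(7, Pow(-2, -1)) = Mul(7, Rational(-1, 2)) = Rational(-7, 2))
a = 84289 (a = Add(6, Mul(-1, Add(-264, Mul(-281, 299)))) = Add(6, Mul(-1, Add(-264, -84019))) = Add(6, Mul(-1, -84283)) = Add(6, 84283) = 84289)
Function('H')(d) = Rational(25, 4) (Function('H')(d) = Pow(Add(Mul(d, Pow(d, -1)), Rational(-7, 2)), 2) = Pow(Add(1, Rational(-7, 2)), 2) = Pow(Rational(-5, 2), 2) = Rational(25, 4))
Add(Function('H')(-157), a) = Add(Rational(25, 4), 84289) = Rational(337181, 4)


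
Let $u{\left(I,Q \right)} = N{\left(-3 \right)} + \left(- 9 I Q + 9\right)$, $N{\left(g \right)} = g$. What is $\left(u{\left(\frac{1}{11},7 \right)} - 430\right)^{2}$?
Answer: $\frac{22344529}{121} \approx 1.8467 \cdot 10^{5}$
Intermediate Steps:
$u{\left(I,Q \right)} = 6 - 9 I Q$ ($u{\left(I,Q \right)} = -3 + \left(- 9 I Q + 9\right) = -3 - \left(-9 + 9 I Q\right) = 6 - 9 I Q$)
$\left(u{\left(\frac{1}{11},7 \right)} - 430\right)^{2} = \left(\left(6 - 9 \cdot \frac{1}{11} \cdot 7\right) - 430\right)^{2} = \left(\left(6 - \frac{9}{11} \cdot 7\right) - 430\right)^{2} = \left(\left(6 - \frac{63}{11}\right) - 430\right)^{2} = \left(\frac{3}{11} - 430\right)^{2} = \left(- \frac{4727}{11}\right)^{2} = \frac{22344529}{121}$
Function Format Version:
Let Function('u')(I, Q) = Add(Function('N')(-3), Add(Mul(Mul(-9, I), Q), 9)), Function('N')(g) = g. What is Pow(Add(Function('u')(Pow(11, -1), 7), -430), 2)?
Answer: Rational(22344529, 121) ≈ 1.8467e+5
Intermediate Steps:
Function('u')(I, Q) = Add(6, Mul(-9, I, Q)) (Function('u')(I, Q) = Add(-3, Add(Mul(Mul(-9, I), Q), 9)) = Add(-3, Add(Mul(-9, I, Q), 9)) = Add(-3, Add(9, Mul(-9, I, Q))) = Add(6, Mul(-9, I, Q)))
Pow(Add(Function('u')(Pow(11, -1), 7), -430), 2) = Pow(Add(Add(6, Mul(-9, Pow(11, -1), 7)), -430), 2) = Pow(Add(Add(6, Mul(-9, Rational(1, 11), 7)), -430), 2) = Pow(Add(Add(6, Rational(-63, 11)), -430), 2) = Pow(Add(Rational(3, 11), -430), 2) = Pow(Rational(-4727, 11), 2) = Rational(22344529, 121)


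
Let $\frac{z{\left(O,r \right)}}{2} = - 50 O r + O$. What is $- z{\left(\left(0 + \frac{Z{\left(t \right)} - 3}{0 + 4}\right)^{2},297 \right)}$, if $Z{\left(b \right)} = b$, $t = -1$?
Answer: $29698$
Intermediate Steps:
$z{\left(O,r \right)} = 2 O - 100 O r$ ($z{\left(O,r \right)} = 2 \left(- 50 O r + O\right) = 2 \left(O - 50 O r\right) = 2 O - 100 O r$)
$- z{\left(\left(0 + \frac{Z{\left(t \right)} - 3}{0 + 4}\right)^{2},297 \right)} = - 2 \left(0 + \frac{-1 - 3}{0 + 4}\right)^{2} \left(1 - 14850\right) = - 2 \left(0 - \frac{4}{4}\right)^{2} \left(1 - 14850\right) = - 2 \left(0 - 1\right)^{2} \left(-14849\right) = - 2 \left(-1\right)^{2} \left(-14849\right) = - 2 \cdot 1 \left(-14849\right) = \left(-1\right) \left(-29698\right) = 29698$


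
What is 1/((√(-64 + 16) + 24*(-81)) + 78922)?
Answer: 38489/2962806266 - I*√3/1481403133 ≈ 1.2991e-5 - 1.1692e-9*I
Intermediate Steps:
1/((√(-64 + 16) + 24*(-81)) + 78922) = 1/((√(-48) - 1944) + 78922) = 1/((4*I*√3 - 1944) + 78922) = 1/((-1944 + 4*I*√3) + 78922) = 1/(76978 + 4*I*√3)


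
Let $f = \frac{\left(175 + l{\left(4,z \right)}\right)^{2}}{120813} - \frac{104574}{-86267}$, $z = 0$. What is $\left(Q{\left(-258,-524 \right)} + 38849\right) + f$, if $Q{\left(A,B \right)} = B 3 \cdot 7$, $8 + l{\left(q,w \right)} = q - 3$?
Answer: $\frac{13820025407165}{496294051} \approx 27846.0$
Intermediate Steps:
$l{\left(q,w \right)} = -11 + q$ ($l{\left(q,w \right)} = -8 + \left(q - 3\right) = -8 + \left(-3 + q\right) = -11 + q$)
$Q{\left(A,B \right)} = 21 B$ ($Q{\left(A,B \right)} = 3 B 7 = 21 B$)
$f = \frac{717557070}{496294051}$ ($f = \frac{\left(175 + \left(-11 + 4\right)\right)^{2}}{120813} - \frac{104574}{-86267} = \left(175 - 7\right)^{2} \cdot \frac{1}{120813} - - \frac{104574}{86267} = 168^{2} \cdot \frac{1}{120813} + \frac{104574}{86267} = 28224 \cdot \frac{1}{120813} + \frac{104574}{86267} = \frac{1344}{5753} + \frac{104574}{86267} = \frac{717557070}{496294051} \approx 1.4458$)
$\left(Q{\left(-258,-524 \right)} + 38849\right) + f = \left(21 \left(-524\right) + 38849\right) + \frac{717557070}{496294051} = \left(-11004 + 38849\right) + \frac{717557070}{496294051} = 27845 + \frac{717557070}{496294051} = \frac{13820025407165}{496294051}$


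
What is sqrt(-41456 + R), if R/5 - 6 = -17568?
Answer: I*sqrt(129266) ≈ 359.54*I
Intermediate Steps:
R = -87810 (R = 30 + 5*(-17568) = 30 - 87840 = -87810)
sqrt(-41456 + R) = sqrt(-41456 - 87810) = sqrt(-129266) = I*sqrt(129266)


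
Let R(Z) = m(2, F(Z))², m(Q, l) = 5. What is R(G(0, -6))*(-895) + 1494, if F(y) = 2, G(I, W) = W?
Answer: -20881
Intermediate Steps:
R(Z) = 25 (R(Z) = 5² = 25)
R(G(0, -6))*(-895) + 1494 = 25*(-895) + 1494 = -22375 + 1494 = -20881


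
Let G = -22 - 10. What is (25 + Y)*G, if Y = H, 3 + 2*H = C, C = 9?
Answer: -896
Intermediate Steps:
H = 3 (H = -3/2 + (½)*9 = -3/2 + 9/2 = 3)
G = -32
Y = 3
(25 + Y)*G = (25 + 3)*(-32) = 28*(-32) = -896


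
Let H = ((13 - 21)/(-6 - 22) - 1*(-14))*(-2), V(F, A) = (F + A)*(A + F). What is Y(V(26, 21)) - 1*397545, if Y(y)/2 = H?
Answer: -2783215/7 ≈ -3.9760e+5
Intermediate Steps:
V(F, A) = (A + F)**2 (V(F, A) = (A + F)*(A + F) = (A + F)**2)
H = -200/7 (H = (-8/(-28) + 14)*(-2) = (-8*(-1/28) + 14)*(-2) = (2/7 + 14)*(-2) = (100/7)*(-2) = -200/7 ≈ -28.571)
Y(y) = -400/7 (Y(y) = 2*(-200/7) = -400/7)
Y(V(26, 21)) - 1*397545 = -400/7 - 1*397545 = -400/7 - 397545 = -2783215/7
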